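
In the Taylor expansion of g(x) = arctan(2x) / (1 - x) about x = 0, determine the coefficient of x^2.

2

Multiply the numerator's expansion by the denominator's geometric series.
[x^0] = 0;  [x^1] = 2;  [x^2] = 2.
So c_2 = g′′(0)/2! = 2.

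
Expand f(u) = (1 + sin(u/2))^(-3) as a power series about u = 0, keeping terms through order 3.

-19*u^3/16 + 3*u^2/2 - 3*u/2 + 1

Substitute the inner expansion into the outer series and collect powers.
f(0) = 1
f′(0) = -3/2
f′′(0) = 3
f′′′(0) = -57/8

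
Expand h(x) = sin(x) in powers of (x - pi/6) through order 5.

sqrt(3)*(x - pi/6)^5/240 + (x - pi/6)^4/48 - sqrt(3)*(x - pi/6)^3/12 - (x - pi/6)^2/4 + sqrt(3)*(x - pi/6)/2 + 1/2

Use the known series and substitute for the argument.
h(pi/6) = 1/2
h′(pi/6) = sqrt(3)/2
h′′(pi/6) = -1/2
h′′′(pi/6) = -sqrt(3)/2
h^(4)(pi/6) = 1/2
h^(5)(pi/6) = sqrt(3)/2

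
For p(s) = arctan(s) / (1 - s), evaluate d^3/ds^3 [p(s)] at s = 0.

4

Use 1/(1 - r) = Σ r^k on the denominator, then take the Cauchy product.
From the series, [s^3] p = 2/3; multiply by 3! = 6 to get 4.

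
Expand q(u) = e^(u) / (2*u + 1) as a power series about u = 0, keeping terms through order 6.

Use 1/(1 - r) = Σ r^k on the denominator, then take the Cauchy product.
q(0) = 1
q′(0) = -1
q′′(0) = 5
q′′′(0) = -29
q^(4)(0) = 233
q^(5)(0) = -2329
q^(6)(0) = 27949
Dividing each by k! gives the coefficients c_0, ..., c_6.

27949*u^6/720 - 2329*u^5/120 + 233*u^4/24 - 29*u^3/6 + 5*u^2/2 - u + 1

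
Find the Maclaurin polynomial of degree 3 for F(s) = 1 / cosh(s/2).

1 - s^2/8

Divide the numerator series by the denominator series (power-series long division).
F(0) = 1
F′(0) = 0
F′′(0) = -1/4
F′′′(0) = 0
Dividing each by k! gives the coefficients c_0, ..., c_3.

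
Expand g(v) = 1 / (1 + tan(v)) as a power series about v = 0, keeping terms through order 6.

Write 1/(1+u) = 1 - u + u^2 - u^3 + ... and substitute the series for u.
g(0) = 1
g′(0) = -1
g′′(0) = 2
g′′′(0) = -8
g^(4)(0) = 40
g^(5)(0) = -256
g^(6)(0) = 1952
Dividing each by k! gives the coefficients c_0, ..., c_6.

122*v^6/45 - 32*v^5/15 + 5*v^4/3 - 4*v^3/3 + v^2 - v + 1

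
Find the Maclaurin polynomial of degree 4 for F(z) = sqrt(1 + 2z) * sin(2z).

Write out both Maclaurin series and multiply, keeping only the needed powers.
F(0) = 0
F′(0) = 2
F′′(0) = 4
F′′′(0) = -14
F^(4)(0) = -8
The Taylor polynomial is Σ F^(k)(0)/k! · z^k.

-z^4/3 - 7*z^3/3 + 2*z^2 + 2*z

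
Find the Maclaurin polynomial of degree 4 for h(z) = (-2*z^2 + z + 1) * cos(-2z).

Shift and add copies of the series according to the polynomial's terms.

14*z^4/3 - 2*z^3 - 4*z^2 + z + 1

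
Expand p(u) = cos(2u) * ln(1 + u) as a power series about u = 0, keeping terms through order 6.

u^5/5 + 3*u^4/4 - 5*u^3/3 - u^2/2 + u

Multiply the two series term by term and collect like powers.
[u^0] = 0;  [u^1] = 1;  [u^2] = -1/2;  [u^3] = -5/3;  [u^4] = 3/4;  [u^5] = 1/5;  [u^6] = 0.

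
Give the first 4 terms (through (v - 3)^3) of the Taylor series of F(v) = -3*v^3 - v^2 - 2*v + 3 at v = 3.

-3*(v - 3)^3 - 28*(v - 3)^2 - 89*(v - 3) - 93

F(3) = -93
F′(3) = -89
F′′(3) = -56
F′′′(3) = -18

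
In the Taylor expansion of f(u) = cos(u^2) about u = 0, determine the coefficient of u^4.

f(0) = 1
f′(0) = 0
f′′(0) = 0
f′′′(0) = 0
f^(4)(0) = -12
So c_4 = f^(4)(0)/4! = -1/2.

-1/2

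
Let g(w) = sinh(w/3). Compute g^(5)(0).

Use the known series and substitute for the argument.
From the series, [w^5] g = 1/29160; multiply by 5! = 120 to get 1/243.

1/243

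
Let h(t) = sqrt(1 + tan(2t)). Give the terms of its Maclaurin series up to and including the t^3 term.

Let u equal the inner series; expand the outer function in u and truncate.

11*t^3/6 - t^2/2 + t + 1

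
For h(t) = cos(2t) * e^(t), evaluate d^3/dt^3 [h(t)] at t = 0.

-11

Take the Cauchy product of the two expansions.
From the series, [t^3] h = -11/6; multiply by 3! = 6 to get -11.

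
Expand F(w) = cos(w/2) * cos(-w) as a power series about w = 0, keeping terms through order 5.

Expand each factor separately, then convolve coefficients.
[w^0] = 1;  [w^1] = 0;  [w^2] = -5/8;  [w^3] = 0;  [w^4] = 41/384;  [w^5] = 0.

41*w^4/384 - 5*w^2/8 + 1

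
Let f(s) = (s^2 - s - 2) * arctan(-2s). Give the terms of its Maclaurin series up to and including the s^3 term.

Shift and add copies of the series according to the polynomial's terms.
f(0) = 0
f′(0) = 4
f′′(0) = 4
f′′′(0) = -44

-22*s^3/3 + 2*s^2 + 4*s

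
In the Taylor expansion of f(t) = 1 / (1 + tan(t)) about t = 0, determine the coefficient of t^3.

Use the geometric series for the reciprocal, then substitute.
f(0) = 1
f′(0) = -1
f′′(0) = 2
f′′′(0) = -8
So c_3 = f′′′(0)/3! = -4/3.

-4/3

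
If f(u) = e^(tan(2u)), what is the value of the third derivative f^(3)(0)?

24

Let u equal the inner series; expand the outer function in u and truncate.
From the series, [u^3] f = 4; multiply by 3! = 6 to get 24.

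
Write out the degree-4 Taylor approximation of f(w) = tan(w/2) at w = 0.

w^3/24 + w/2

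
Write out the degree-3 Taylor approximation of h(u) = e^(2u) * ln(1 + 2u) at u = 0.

Expand each factor separately, then convolve coefficients.

8*u^3/3 + 2*u^2 + 2*u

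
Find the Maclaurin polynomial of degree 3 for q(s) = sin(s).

-s^3/6 + s

Apply the Taylor formula c_k = f^(k)(a)/k!.
[s^0] = 0;  [s^1] = 1;  [s^2] = 0;  [s^3] = -1/6.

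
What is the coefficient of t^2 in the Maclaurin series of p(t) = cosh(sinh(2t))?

Plug the Maclaurin series of the inner function into that of the outer and collect terms.
p(0) = 1
p′(0) = 0
p′′(0) = 4
So c_2 = p′′(0)/2! = 2.

2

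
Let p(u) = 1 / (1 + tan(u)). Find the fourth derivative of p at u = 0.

40

Expand as Σ (-1)^k u^k with u equal to the inner function's series.
The coefficient of u^4 in the expansion is 5/3, so p^(4)(0) = 4! * (5/3) = 40.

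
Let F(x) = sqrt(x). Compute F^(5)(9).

Use the known series and substitute for the argument.
The coefficient of (x - 9)^5 in the expansion is 7/5038848, so F^(5)(9) = 5! * (7/5038848) = 35/209952.

35/209952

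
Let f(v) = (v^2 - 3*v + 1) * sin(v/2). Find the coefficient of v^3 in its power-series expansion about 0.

Multiply each power in the prefactor through the base expansion.

23/48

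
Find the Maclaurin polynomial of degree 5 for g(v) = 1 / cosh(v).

5*v^4/24 - v^2/2 + 1

Invert the denominator's series and multiply.
g(0) = 1
g′(0) = 0
g′′(0) = -1
g′′′(0) = 0
g^(4)(0) = 5
g^(5)(0) = 0
Then c_k = g^(k)(0)/k! gives each Taylor coefficient.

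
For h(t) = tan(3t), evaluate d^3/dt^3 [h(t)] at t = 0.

54

From the series, [t^3] h = 9; multiply by 3! = 6 to get 54.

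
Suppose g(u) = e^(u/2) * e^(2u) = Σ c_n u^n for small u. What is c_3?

125/48

Take the Cauchy product of the two expansions.
g(0) = 1
g′(0) = 5/2
g′′(0) = 25/4
g′′′(0) = 125/8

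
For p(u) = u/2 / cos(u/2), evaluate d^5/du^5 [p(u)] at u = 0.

Write the quotient as an unknown series and match coefficients against numerator = denominator · series.
The coefficient of u^5 in the expansion is 5/768, so p^(5)(0) = 5! * (5/768) = 25/32.

25/32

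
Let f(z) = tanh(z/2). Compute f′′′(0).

From the series, [z^3] f = -1/24; multiply by 3! = 6 to get -1/4.

-1/4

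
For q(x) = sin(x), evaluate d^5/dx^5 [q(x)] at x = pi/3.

1/2

Differentiate repeatedly and evaluate at the center.
The coefficient of (x - pi/3)^5 in the expansion is 1/240, so q^(5)(pi/3) = 5! * (1/240) = 1/2.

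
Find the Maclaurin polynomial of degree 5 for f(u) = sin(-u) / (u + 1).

Use 1/(1 - r) = Σ r^k on the denominator, then take the Cauchy product.
f(0) = 0
f′(0) = -1
f′′(0) = 2
f′′′(0) = -5
f^(4)(0) = 20
f^(5)(0) = -101
The Taylor polynomial is Σ f^(k)(0)/k! · u^k.

-101*u^5/120 + 5*u^4/6 - 5*u^3/6 + u^2 - u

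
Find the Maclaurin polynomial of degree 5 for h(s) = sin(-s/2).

-s^5/3840 + s^3/48 - s/2

[s^0] = 0;  [s^1] = -1/2;  [s^2] = 0;  [s^3] = 1/48;  [s^4] = 0;  [s^5] = -1/3840.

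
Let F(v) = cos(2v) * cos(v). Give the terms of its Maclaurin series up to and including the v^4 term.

41*v^4/24 - 5*v^2/2 + 1

Multiply the two series term by term and collect like powers.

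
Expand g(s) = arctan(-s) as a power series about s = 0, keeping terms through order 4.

s^3/3 - s

g(0) = 0
g′(0) = -1
g′′(0) = 0
g′′′(0) = 2
g^(4)(0) = 0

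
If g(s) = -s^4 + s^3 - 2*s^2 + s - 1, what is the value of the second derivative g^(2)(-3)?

-130

Differentiate repeatedly and evaluate at the center.
From the series, [(s + 3)^2] g = -65; multiply by 2! = 2 to get -130.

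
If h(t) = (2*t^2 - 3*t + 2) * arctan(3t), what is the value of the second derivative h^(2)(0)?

Shift and add copies of the series according to the polynomial's terms.
The coefficient of t^2 in the expansion is -9, so h′′(0) = 2! * (-9) = -18.

-18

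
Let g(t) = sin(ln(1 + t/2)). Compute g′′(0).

-1/4

Substitute the inner expansion into the outer series and collect powers.
The coefficient of t^2 in the expansion is -1/8, so g′′(0) = 2! * (-1/8) = -1/4.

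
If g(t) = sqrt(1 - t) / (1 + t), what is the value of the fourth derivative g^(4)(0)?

Write out both Maclaurin series and multiply, keeping only the needed powers.
The coefficient of t^4 in the expansion is 179/128, so g^(4)(0) = 4! * (179/128) = 537/16.

537/16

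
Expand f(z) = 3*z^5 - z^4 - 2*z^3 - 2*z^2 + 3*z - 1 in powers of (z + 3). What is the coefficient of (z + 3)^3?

280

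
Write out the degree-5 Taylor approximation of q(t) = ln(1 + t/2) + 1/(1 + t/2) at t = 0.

Add the two expansions coefficient-wise.
[t^0] = 1;  [t^1] = 0;  [t^2] = 1/8;  [t^3] = -1/12;  [t^4] = 3/64;  [t^5] = -1/40.

-t^5/40 + 3*t^4/64 - t^3/12 + t^2/8 + 1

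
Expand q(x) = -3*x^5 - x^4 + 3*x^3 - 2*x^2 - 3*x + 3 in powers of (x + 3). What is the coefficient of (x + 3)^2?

727

q(-3) = 561
q′(-3) = -1017
q′′(-3) = 1454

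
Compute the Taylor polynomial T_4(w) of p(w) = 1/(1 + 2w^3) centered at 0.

Use the known series and substitute for the argument.
[w^0] = 1;  [w^1] = 0;  [w^2] = 0;  [w^3] = -2;  [w^4] = 0.

1 - 2*w^3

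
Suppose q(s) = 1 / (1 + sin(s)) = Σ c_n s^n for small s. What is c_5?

Use the geometric series for the reciprocal, then substitute.
q(0) = 1
q′(0) = -1
q′′(0) = 2
q′′′(0) = -5
q^(4)(0) = 16
q^(5)(0) = -61
Dividing each by k! gives the coefficients c_0, ..., c_5.

-61/120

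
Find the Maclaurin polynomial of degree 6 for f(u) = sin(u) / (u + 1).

-101*u^6/120 + 101*u^5/120 - 5*u^4/6 + 5*u^3/6 - u^2 + u

Expand 1/(denominator) as a geometric series and multiply by the numerator's series.
f(0) = 0
f′(0) = 1
f′′(0) = -2
f′′′(0) = 5
f^(4)(0) = -20
f^(5)(0) = 101
f^(6)(0) = -606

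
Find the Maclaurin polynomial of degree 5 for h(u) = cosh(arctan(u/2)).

Plug the Maclaurin series of the inner function into that of the outer and collect terms.
[u^0] = 1;  [u^1] = 0;  [u^2] = 1/8;  [u^3] = 0;  [u^4] = -7/384;  [u^5] = 0.

-7*u^4/384 + u^2/8 + 1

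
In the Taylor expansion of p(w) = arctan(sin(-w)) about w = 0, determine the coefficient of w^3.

Let u equal the inner series; expand the outer function in u and truncate.
p(0) = 0
p′(0) = -1
p′′(0) = 0
p′′′(0) = 3
So c_3 = p′′′(0)/3! = 1/2.

1/2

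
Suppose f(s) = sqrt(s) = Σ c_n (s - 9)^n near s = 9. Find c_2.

Apply the Taylor formula c_k = f^(k)(a)/k!.

-1/216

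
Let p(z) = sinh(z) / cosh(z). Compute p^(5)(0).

Write the quotient as an unknown series and match coefficients against numerator = denominator · series.
The coefficient of z^5 in the expansion is 2/15, so p^(5)(0) = 5! * (2/15) = 16.

16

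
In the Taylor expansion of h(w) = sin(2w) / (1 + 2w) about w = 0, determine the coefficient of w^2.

-4

Expand each factor separately, then convolve coefficients.
h(0) = 0
h′(0) = 2
h′′(0) = -8
So c_2 = h′′(0)/2! = -4.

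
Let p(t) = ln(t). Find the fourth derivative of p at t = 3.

Differentiate repeatedly and evaluate at the center.
The coefficient of (t - 3)^4 in the expansion is -1/324, so p^(4)(3) = 4! * (-1/324) = -2/27.

-2/27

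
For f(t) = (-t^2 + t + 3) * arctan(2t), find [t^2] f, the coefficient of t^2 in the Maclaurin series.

2

Distribute the polynomial across the series and collect like powers.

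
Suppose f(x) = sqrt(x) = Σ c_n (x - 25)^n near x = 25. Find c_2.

-1/1000

f(25) = 5
f′(25) = 1/10
f′′(25) = -1/500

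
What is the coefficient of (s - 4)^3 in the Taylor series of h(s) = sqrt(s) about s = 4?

[(s - 4)^0] = 2;  [(s - 4)^1] = 1/4;  [(s - 4)^2] = -1/64;  [(s - 4)^3] = 1/512.
So c_3 = h′′′(4)/3! = 1/512.

1/512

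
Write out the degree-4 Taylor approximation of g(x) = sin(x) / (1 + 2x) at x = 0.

-23*x^4/3 + 23*x^3/6 - 2*x^2 + x

Write out both Maclaurin series and multiply, keeping only the needed powers.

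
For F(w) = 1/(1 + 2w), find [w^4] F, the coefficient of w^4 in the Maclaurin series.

16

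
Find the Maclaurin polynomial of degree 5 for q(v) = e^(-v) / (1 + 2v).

Multiply the two series term by term and collect like powers.
q(0) = 1
q′(0) = -3
q′′(0) = 13
q′′′(0) = -79
q^(4)(0) = 633
q^(5)(0) = -6331
The Taylor polynomial is Σ q^(k)(0)/k! · v^k.

-6331*v^5/120 + 211*v^4/8 - 79*v^3/6 + 13*v^2/2 - 3*v + 1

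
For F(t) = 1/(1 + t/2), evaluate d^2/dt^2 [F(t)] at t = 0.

1/2

Differentiate repeatedly and evaluate at the center.
The coefficient of t^2 in the expansion is 1/4, so F′′(0) = 2! * (1/4) = 1/2.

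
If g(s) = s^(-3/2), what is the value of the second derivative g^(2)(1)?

15/4

From the series, [(s - 1)^2] g = 15/8; multiply by 2! = 2 to get 15/4.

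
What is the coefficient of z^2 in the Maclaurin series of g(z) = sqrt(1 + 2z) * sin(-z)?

-1

Write out both Maclaurin series and multiply, keeping only the needed powers.
[z^0] = 0;  [z^1] = -1;  [z^2] = -1.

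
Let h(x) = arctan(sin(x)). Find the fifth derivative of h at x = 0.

Substitute the inner expansion into the outer series and collect powers.
The coefficient of x^5 in the expansion is 3/8, so h^(5)(0) = 5! * (3/8) = 45.

45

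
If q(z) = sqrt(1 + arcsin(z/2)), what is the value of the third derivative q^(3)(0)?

7/64

Compose series: expand the inner function first, then feed it into the outer expansion.
From the series, [z^3] q = 7/384; multiply by 3! = 6 to get 7/64.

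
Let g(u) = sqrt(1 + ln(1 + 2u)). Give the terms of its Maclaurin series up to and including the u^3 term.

Substitute the inner expansion into the outer series and collect powers.
g(0) = 1
g′(0) = 1
g′′(0) = -3
g′′′(0) = 17

17*u^3/6 - 3*u^2/2 + u + 1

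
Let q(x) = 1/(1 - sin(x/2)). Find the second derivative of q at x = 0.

1/2

Let u equal the inner series; expand the outer function in u and truncate.
From the series, [x^2] q = 1/4; multiply by 2! = 2 to get 1/2.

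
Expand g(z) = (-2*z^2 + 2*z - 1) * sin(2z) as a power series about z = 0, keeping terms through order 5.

Shift and add copies of the series according to the polynomial's terms.
g(0) = 0
g′(0) = -2
g′′(0) = 8
g′′′(0) = -16
g^(4)(0) = -64
g^(5)(0) = 288

12*z^5/5 - 8*z^4/3 - 8*z^3/3 + 4*z^2 - 2*z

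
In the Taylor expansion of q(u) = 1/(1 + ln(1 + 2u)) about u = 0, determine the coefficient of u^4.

176/3

Plug the Maclaurin series of the inner function into that of the outer and collect terms.
q(0) = 1
q′(0) = -2
q′′(0) = 12
q′′′(0) = -112
q^(4)(0) = 1408
Dividing each by k! gives the coefficients c_0, ..., c_4.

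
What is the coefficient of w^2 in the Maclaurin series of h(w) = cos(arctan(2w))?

-2

Let u equal the inner series; expand the outer function in u and truncate.
[w^0] = 1;  [w^1] = 0;  [w^2] = -2.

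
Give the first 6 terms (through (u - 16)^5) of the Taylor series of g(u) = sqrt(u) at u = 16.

7*(u - 16)^5/67108864 - 5*(u - 16)^4/2097152 + (u - 16)^3/16384 - (u - 16)^2/512 + (u - 16)/8 + 4

g(16) = 4
g′(16) = 1/8
g′′(16) = -1/256
g′′′(16) = 3/8192
g^(4)(16) = -15/262144
g^(5)(16) = 105/8388608
The Taylor polynomial is Σ g^(k)(16)/k! · (u - 16)^k.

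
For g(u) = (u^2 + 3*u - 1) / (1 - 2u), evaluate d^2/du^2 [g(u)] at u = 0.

6

Distribute the polynomial across the series and collect like powers.
The coefficient of u^2 in the expansion is 3, so g′′(0) = 2! * (3) = 6.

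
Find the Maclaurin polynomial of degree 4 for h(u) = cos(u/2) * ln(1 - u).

Expand each factor separately, then convolve coefficients.
h(0) = 0
h′(0) = -1
h′′(0) = -1
h′′′(0) = -5/4
h^(4)(0) = -9/2

-3*u^4/16 - 5*u^3/24 - u^2/2 - u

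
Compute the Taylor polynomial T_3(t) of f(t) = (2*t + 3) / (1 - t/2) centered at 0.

7*t^3/8 + 7*t^2/4 + 7*t/2 + 3

Distribute the polynomial across the series and collect like powers.
f(0) = 3
f′(0) = 7/2
f′′(0) = 7/2
f′′′(0) = 21/4
Dividing each by k! gives the coefficients c_0, ..., c_3.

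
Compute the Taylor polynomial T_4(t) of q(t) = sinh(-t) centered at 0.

-t^3/6 - t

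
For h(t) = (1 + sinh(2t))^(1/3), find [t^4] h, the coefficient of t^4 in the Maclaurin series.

Compose series: expand the inner function first, then feed it into the outer expansion.
h(0) = 1
h′(0) = 2/3
h′′(0) = -8/9
h′′′(0) = 152/27
h^(4)(0) = -2432/81
So c_4 = h^(4)(0)/4! = -304/243.

-304/243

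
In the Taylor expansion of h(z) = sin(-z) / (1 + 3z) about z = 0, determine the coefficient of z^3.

Take the Cauchy product of the two expansions.
h(0) = 0
h′(0) = -1
h′′(0) = 6
h′′′(0) = -53
So c_3 = h′′′(0)/3! = -53/6.

-53/6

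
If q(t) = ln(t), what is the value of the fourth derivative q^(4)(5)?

Compute the successive derivatives at the expansion point and divide by k!.
The coefficient of (t - 5)^4 in the expansion is -1/2500, so q^(4)(5) = 4! * (-1/2500) = -6/625.

-6/625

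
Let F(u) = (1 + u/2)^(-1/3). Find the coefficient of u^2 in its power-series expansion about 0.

1/18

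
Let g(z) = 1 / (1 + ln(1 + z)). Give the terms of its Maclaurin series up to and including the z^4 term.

Expand as Σ (-1)^k u^k with u equal to the inner function's series.

11*z^4/3 - 7*z^3/3 + 3*z^2/2 - z + 1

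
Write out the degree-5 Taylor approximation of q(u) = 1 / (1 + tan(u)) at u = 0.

Write 1/(1+u) = 1 - u + u^2 - u^3 + ... and substitute the series for u.
q(0) = 1
q′(0) = -1
q′′(0) = 2
q′′′(0) = -8
q^(4)(0) = 40
q^(5)(0) = -256

-32*u^5/15 + 5*u^4/3 - 4*u^3/3 + u^2 - u + 1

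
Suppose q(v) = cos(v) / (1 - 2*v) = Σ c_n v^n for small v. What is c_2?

Multiply the numerator's expansion by the denominator's geometric series.
q(0) = 1
q′(0) = 2
q′′(0) = 7
Dividing each by k! gives the coefficients c_0, ..., c_2.

7/2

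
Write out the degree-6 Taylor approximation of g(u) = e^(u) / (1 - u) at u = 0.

1957*u^6/720 + 163*u^5/60 + 65*u^4/24 + 8*u^3/3 + 5*u^2/2 + 2*u + 1

Write out both Maclaurin series and multiply, keeping only the needed powers.
g(0) = 1
g′(0) = 2
g′′(0) = 5
g′′′(0) = 16
g^(4)(0) = 65
g^(5)(0) = 326
g^(6)(0) = 1957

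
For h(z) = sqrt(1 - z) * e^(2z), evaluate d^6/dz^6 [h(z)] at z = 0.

-16793/64

Write out both Maclaurin series and multiply, keeping only the needed powers.
The coefficient of z^6 in the expansion is -16793/46080, so h^(6)(0) = 6! * (-16793/46080) = -16793/64.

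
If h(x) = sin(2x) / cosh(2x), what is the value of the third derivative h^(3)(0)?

Invert the denominator's series and multiply.
The coefficient of x^3 in the expansion is -16/3, so h′′′(0) = 3! * (-16/3) = -32.

-32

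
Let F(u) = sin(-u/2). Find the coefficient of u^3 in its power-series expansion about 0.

1/48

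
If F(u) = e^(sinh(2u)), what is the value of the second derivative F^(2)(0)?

Substitute the inner expansion into the outer series and collect powers.
The coefficient of u^2 in the expansion is 2, so F′′(0) = 2! * (2) = 4.

4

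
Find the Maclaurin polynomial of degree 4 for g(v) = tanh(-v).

v^3/3 - v

Differentiate repeatedly and evaluate at the center.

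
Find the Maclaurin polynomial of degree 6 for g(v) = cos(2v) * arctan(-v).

-23*v^5/15 + 7*v^3/3 - v

Expand each factor separately, then convolve coefficients.
[v^0] = 0;  [v^1] = -1;  [v^2] = 0;  [v^3] = 7/3;  [v^4] = 0;  [v^5] = -23/15;  [v^6] = 0.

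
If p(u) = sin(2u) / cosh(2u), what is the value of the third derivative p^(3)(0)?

Write the quotient as an unknown series and match coefficients against numerator = denominator · series.
From the series, [u^3] p = -16/3; multiply by 3! = 6 to get -32.

-32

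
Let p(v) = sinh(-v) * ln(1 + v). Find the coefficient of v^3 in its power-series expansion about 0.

1/2

Take the Cauchy product of the two expansions.
p(0) = 0
p′(0) = 0
p′′(0) = -2
p′′′(0) = 3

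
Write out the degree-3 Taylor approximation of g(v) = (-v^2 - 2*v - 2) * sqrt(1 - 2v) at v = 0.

3*v^3 + 2*v^2 - 2

Multiply each power in the prefactor through the base expansion.
[v^0] = -2;  [v^1] = 0;  [v^2] = 2;  [v^3] = 3.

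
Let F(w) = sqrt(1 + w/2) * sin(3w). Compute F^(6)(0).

174609/512

Take the Cauchy product of the two expansions.
From the series, [w^6] F = 19401/40960; multiply by 6! = 720 to get 174609/512.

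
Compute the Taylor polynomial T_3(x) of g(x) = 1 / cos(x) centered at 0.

Invert the denominator's series and multiply.

x^2/2 + 1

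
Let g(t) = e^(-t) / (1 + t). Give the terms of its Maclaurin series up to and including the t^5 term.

Write out both Maclaurin series and multiply, keeping only the needed powers.

-163*t^5/60 + 65*t^4/24 - 8*t^3/3 + 5*t^2/2 - 2*t + 1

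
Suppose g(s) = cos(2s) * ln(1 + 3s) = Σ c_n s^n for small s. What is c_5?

Multiply the two series term by term and collect like powers.
[s^0] = 0;  [s^1] = 3;  [s^2] = -9/2;  [s^3] = 3;  [s^4] = -45/4;  [s^5] = 163/5.
So c_5 = g^(5)(0)/5! = 163/5.

163/5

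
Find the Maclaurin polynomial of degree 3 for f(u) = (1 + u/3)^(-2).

-4*u^3/27 + u^2/3 - 2*u/3 + 1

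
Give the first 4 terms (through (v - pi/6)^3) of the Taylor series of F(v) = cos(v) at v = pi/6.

[(v - pi/6)^0] = sqrt(3)/2;  [(v - pi/6)^1] = -1/2;  [(v - pi/6)^2] = -sqrt(3)/4;  [(v - pi/6)^3] = 1/12.

(v - pi/6)^3/12 - sqrt(3)*(v - pi/6)^2/4 - (v - pi/6)/2 + sqrt(3)/2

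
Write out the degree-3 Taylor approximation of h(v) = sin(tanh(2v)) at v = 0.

-4*v^3 + 2*v

Plug the Maclaurin series of the inner function into that of the outer and collect terms.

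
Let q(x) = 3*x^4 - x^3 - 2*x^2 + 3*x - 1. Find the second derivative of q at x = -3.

338

From the series, [(x + 3)^2] q = 169; multiply by 2! = 2 to get 338.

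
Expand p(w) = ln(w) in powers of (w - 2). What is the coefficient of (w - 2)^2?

[(w - 2)^0] = ln(2);  [(w - 2)^1] = 1/2;  [(w - 2)^2] = -1/8.

-1/8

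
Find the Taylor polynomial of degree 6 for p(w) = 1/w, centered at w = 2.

(w - 2)^6/128 - (w - 2)^5/64 + (w - 2)^4/32 - (w - 2)^3/16 + (w - 2)^2/8 - (w - 2)/4 + 1/2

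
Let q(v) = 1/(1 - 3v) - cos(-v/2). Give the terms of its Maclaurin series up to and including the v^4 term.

31103*v^4/384 + 27*v^3 + 73*v^2/8 + 3*v

Expand each term separately and add.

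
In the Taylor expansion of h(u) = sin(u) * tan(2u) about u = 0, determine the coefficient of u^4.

7/3

Write out both Maclaurin series and multiply, keeping only the needed powers.
h(0) = 0
h′(0) = 0
h′′(0) = 4
h′′′(0) = 0
h^(4)(0) = 56
Dividing each by k! gives the coefficients c_0, ..., c_4.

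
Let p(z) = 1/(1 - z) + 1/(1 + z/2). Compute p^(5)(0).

Expand each term separately and add.
From the series, [z^5] p = 31/32; multiply by 5! = 120 to get 465/4.

465/4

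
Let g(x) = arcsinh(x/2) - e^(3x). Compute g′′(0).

-9

Add the two expansions coefficient-wise.
From the series, [x^2] g = -9/2; multiply by 2! = 2 to get -9.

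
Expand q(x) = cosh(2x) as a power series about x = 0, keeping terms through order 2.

2*x^2 + 1

q(0) = 1
q′(0) = 0
q′′(0) = 4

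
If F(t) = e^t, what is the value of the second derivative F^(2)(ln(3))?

3

Differentiate repeatedly and evaluate at the center.
The coefficient of (t - ln(3))^2 in the expansion is 3/2, so F′′(ln(3)) = 2! * (3/2) = 3.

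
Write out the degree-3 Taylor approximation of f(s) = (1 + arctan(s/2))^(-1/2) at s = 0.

Let u equal the inner series; expand the outer function in u and truncate.
f(0) = 1
f′(0) = -1/4
f′′(0) = 3/16
f′′′(0) = -7/64

-7*s^3/384 + 3*s^2/32 - s/4 + 1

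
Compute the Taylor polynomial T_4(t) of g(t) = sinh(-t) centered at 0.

[t^0] = 0;  [t^1] = -1;  [t^2] = 0;  [t^3] = -1/6;  [t^4] = 0.

-t^3/6 - t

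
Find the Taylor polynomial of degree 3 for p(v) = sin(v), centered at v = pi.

Apply the Taylor formula c_k = f^(k)(a)/k!.
p(pi) = 0
p′(pi) = -1
p′′(pi) = 0
p′′′(pi) = 1

(v - pi)^3/6 - (v - pi)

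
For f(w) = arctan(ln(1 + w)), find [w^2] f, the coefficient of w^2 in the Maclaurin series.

-1/2

Compose series: expand the inner function first, then feed it into the outer expansion.
f(0) = 0
f′(0) = 1
f′′(0) = -1
So c_2 = f′′(0)/2! = -1/2.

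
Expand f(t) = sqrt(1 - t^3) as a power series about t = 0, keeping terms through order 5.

1 - t^3/2

f(0) = 1
f′(0) = 0
f′′(0) = 0
f′′′(0) = -3
f^(4)(0) = 0
f^(5)(0) = 0
The Taylor polynomial is Σ f^(k)(0)/k! · t^k.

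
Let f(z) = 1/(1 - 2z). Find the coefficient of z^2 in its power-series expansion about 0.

Use the known series and substitute for the argument.
So c_2 = f′′(0)/2! = 4.

4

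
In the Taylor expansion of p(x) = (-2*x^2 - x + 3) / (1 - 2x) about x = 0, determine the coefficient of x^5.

64

Shift and add copies of the series according to the polynomial's terms.
p(0) = 3
p′(0) = 5
p′′(0) = 16
p′′′(0) = 96
p^(4)(0) = 768
p^(5)(0) = 7680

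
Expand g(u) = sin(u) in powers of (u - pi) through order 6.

g(pi) = 0
g′(pi) = -1
g′′(pi) = 0
g′′′(pi) = 1
g^(4)(pi) = 0
g^(5)(pi) = -1
g^(6)(pi) = 0
The Taylor polynomial is Σ g^(k)(pi)/k! · (u - pi)^k.

-(u - pi)^5/120 + (u - pi)^3/6 - (u - pi)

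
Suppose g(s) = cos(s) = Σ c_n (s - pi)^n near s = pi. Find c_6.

g(pi) = -1
g′(pi) = 0
g′′(pi) = 1
g′′′(pi) = 0
g^(4)(pi) = -1
g^(5)(pi) = 0
g^(6)(pi) = 1
So c_6 = g^(6)(pi)/6! = 1/720.

1/720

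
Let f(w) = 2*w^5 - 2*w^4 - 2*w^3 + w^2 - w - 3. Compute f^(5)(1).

240

The coefficient of (w - 1)^5 in the expansion is 2, so f^(5)(1) = 5! * (2) = 240.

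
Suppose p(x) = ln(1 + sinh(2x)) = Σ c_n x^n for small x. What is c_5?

12

Plug the Maclaurin series of the inner function into that of the outer and collect terms.
p(0) = 0
p′(0) = 2
p′′(0) = -4
p′′′(0) = 24
p^(4)(0) = -160
p^(5)(0) = 1440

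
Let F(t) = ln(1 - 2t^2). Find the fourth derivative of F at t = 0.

Use the known series and substitute for the argument.
The coefficient of t^4 in the expansion is -2, so F^(4)(0) = 4! * (-2) = -48.

-48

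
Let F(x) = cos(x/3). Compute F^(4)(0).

1/81

From the series, [x^4] F = 1/1944; multiply by 4! = 24 to get 1/81.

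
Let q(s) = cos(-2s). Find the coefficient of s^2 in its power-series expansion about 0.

[s^0] = 1;  [s^1] = 0;  [s^2] = -2.

-2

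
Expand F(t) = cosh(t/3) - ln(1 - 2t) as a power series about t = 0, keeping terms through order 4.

7777*t^4/1944 + 8*t^3/3 + 37*t^2/18 + 2*t + 1

Combine the two series term by term.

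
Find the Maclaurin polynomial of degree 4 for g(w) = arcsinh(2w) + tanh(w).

-5*w^3/3 + 3*w

Combine the two series term by term.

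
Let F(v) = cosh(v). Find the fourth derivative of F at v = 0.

From the series, [v^4] F = 1/24; multiply by 4! = 24 to get 1.

1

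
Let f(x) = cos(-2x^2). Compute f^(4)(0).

The coefficient of x^4 in the expansion is -2, so f^(4)(0) = 4! * (-2) = -48.

-48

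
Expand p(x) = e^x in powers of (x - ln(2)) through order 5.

(x - ln(2))^5/60 + (x - ln(2))^4/12 + (x - ln(2))^3/3 + (x - ln(2))^2 + 2*(x - ln(2)) + 2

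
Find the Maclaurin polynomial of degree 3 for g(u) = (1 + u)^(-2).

-4*u^3 + 3*u^2 - 2*u + 1

[u^0] = 1;  [u^1] = -2;  [u^2] = 3;  [u^3] = -4.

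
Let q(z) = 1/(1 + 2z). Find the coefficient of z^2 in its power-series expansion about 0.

4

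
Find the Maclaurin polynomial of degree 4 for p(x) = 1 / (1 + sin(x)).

2*x^4/3 - 5*x^3/6 + x^2 - x + 1

Write 1/(1+u) = 1 - u + u^2 - u^3 + ... and substitute the series for u.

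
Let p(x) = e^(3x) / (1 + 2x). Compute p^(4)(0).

Multiply the two series term by term and collect like powers.
The coefficient of x^4 in the expansion is 35/8, so p^(4)(0) = 4! * (35/8) = 105.

105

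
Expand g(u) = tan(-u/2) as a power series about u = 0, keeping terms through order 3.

Apply the Taylor formula c_k = f^(k)(a)/k!.
g(0) = 0
g′(0) = -1/2
g′′(0) = 0
g′′′(0) = -1/4

-u^3/24 - u/2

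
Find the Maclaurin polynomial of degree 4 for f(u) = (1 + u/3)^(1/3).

-10*u^4/19683 + 5*u^3/2187 - u^2/81 + u/9 + 1

Differentiate repeatedly and evaluate at the center.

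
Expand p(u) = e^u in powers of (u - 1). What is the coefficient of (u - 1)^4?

e/24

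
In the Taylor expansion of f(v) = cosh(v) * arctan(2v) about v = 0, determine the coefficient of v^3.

-5/3

Multiply the two series term by term and collect like powers.
f(0) = 0
f′(0) = 2
f′′(0) = 0
f′′′(0) = -10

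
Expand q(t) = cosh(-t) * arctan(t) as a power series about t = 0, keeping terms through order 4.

t^3/6 + t

Multiply the two series term by term and collect like powers.
q(0) = 0
q′(0) = 1
q′′(0) = 0
q′′′(0) = 1
q^(4)(0) = 0
Dividing each by k! gives the coefficients c_0, ..., c_4.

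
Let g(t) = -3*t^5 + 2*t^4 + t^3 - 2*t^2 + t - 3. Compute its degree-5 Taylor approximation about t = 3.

-3*(t - 3)^5 - 43*(t - 3)^4 - 245*(t - 3)^3 - 695*(t - 3)^2 - 983*(t - 3) - 558

Compute the successive derivatives at the expansion point and divide by k!.
g(3) = -558
g′(3) = -983
g′′(3) = -1390
g′′′(3) = -1470
g^(4)(3) = -1032
g^(5)(3) = -360
Dividing each by k! gives the coefficients c_0, ..., c_5.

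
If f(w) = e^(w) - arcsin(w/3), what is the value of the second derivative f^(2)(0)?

Expand each term separately and add.
The coefficient of w^2 in the expansion is 1/2, so f′′(0) = 2! * (1/2) = 1.

1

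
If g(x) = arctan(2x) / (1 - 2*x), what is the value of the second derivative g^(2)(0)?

8

Use 1/(1 - r) = Σ r^k on the denominator, then take the Cauchy product.
The coefficient of x^2 in the expansion is 4, so g′′(0) = 2! * (4) = 8.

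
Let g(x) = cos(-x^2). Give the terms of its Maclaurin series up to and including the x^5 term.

1 - x^4/2

g(0) = 1
g′(0) = 0
g′′(0) = 0
g′′′(0) = 0
g^(4)(0) = -12
g^(5)(0) = 0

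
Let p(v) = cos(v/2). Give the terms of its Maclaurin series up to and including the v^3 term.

1 - v^2/8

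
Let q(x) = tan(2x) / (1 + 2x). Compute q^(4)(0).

-512

Write out both Maclaurin series and multiply, keeping only the needed powers.
From the series, [x^4] q = -64/3; multiply by 4! = 24 to get -512.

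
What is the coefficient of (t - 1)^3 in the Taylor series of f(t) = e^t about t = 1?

[(t - 1)^0] = e;  [(t - 1)^1] = e;  [(t - 1)^2] = e/2;  [(t - 1)^3] = e/6.

e/6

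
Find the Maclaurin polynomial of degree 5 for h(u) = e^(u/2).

u^5/3840 + u^4/384 + u^3/48 + u^2/8 + u/2 + 1

h(0) = 1
h′(0) = 1/2
h′′(0) = 1/4
h′′′(0) = 1/8
h^(4)(0) = 1/16
h^(5)(0) = 1/32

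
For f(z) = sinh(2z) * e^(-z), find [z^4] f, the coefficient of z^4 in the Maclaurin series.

-5/3

Take the Cauchy product of the two expansions.
f(0) = 0
f′(0) = 2
f′′(0) = -4
f′′′(0) = 14
f^(4)(0) = -40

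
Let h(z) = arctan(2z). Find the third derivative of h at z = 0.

Use the known series and substitute for the argument.
The coefficient of z^3 in the expansion is -8/3, so h′′′(0) = 3! * (-8/3) = -16.

-16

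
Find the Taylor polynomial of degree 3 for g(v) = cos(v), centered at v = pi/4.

[(v - pi/4)^0] = sqrt(2)/2;  [(v - pi/4)^1] = -sqrt(2)/2;  [(v - pi/4)^2] = -sqrt(2)/4;  [(v - pi/4)^3] = sqrt(2)/12.

sqrt(2)*(v - pi/4)^3/12 - sqrt(2)*(v - pi/4)^2/4 - sqrt(2)*(v - pi/4)/2 + sqrt(2)/2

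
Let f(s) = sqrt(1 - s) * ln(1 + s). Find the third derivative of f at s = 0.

11/4

Take the Cauchy product of the two expansions.
From the series, [s^3] f = 11/24; multiply by 3! = 6 to get 11/4.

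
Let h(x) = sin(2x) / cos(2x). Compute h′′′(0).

16

Invert the denominator's series and multiply.
From the series, [x^3] h = 8/3; multiply by 3! = 6 to get 16.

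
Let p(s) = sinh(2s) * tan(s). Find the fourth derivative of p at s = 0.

Take the Cauchy product of the two expansions.
The coefficient of s^4 in the expansion is 2, so p^(4)(0) = 4! * (2) = 48.

48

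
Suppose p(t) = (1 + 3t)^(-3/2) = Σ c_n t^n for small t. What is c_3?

-945/16

p(0) = 1
p′(0) = -9/2
p′′(0) = 135/4
p′′′(0) = -2835/8
The Taylor polynomial is Σ p^(k)(0)/k! · t^k.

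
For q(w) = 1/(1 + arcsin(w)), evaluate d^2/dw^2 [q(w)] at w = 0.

2

Substitute the inner expansion into the outer series and collect powers.
From the series, [w^2] q = 1; multiply by 2! = 2 to get 2.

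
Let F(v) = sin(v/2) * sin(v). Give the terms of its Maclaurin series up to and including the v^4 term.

-5*v^4/48 + v^2/2

Expand each factor separately, then convolve coefficients.
[v^0] = 0;  [v^1] = 0;  [v^2] = 1/2;  [v^3] = 0;  [v^4] = -5/48.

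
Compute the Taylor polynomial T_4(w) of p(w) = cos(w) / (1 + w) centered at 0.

Expand each factor separately, then convolve coefficients.

13*w^4/24 - w^3/2 + w^2/2 - w + 1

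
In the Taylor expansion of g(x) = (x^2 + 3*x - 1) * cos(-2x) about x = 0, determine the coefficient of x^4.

-8/3

Distribute the polynomial across the series and collect like powers.
[x^0] = -1;  [x^1] = 3;  [x^2] = 3;  [x^3] = -6;  [x^4] = -8/3.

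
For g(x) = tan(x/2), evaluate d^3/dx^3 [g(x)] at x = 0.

1/4

From the series, [x^3] g = 1/24; multiply by 3! = 6 to get 1/4.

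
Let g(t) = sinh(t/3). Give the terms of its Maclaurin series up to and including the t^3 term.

g(0) = 0
g′(0) = 1/3
g′′(0) = 0
g′′′(0) = 1/27

t^3/162 + t/3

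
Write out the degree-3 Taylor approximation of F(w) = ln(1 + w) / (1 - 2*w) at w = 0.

10*w^3/3 + 3*w^2/2 + w

Multiply the numerator's expansion by the denominator's geometric series.
[w^0] = 0;  [w^1] = 1;  [w^2] = 3/2;  [w^3] = 10/3.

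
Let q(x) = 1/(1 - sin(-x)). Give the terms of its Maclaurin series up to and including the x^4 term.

2*x^4/3 - 5*x^3/6 + x^2 - x + 1

Let u equal the inner series; expand the outer function in u and truncate.
q(0) = 1
q′(0) = -1
q′′(0) = 2
q′′′(0) = -5
q^(4)(0) = 16
The Taylor polynomial is Σ q^(k)(0)/k! · x^k.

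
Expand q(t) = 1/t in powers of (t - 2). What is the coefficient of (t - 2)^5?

-1/64

q(2) = 1/2
q′(2) = -1/4
q′′(2) = 1/4
q′′′(2) = -3/8
q^(4)(2) = 3/4
q^(5)(2) = -15/8
So c_5 = q^(5)(2)/5! = -1/64.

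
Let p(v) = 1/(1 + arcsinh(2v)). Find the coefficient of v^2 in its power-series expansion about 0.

4

Plug the Maclaurin series of the inner function into that of the outer and collect terms.
p(0) = 1
p′(0) = -2
p′′(0) = 8
So c_2 = p′′(0)/2! = 4.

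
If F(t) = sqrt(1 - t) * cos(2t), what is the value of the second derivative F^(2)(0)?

Write out both Maclaurin series and multiply, keeping only the needed powers.
From the series, [t^2] F = -17/8; multiply by 2! = 2 to get -17/4.

-17/4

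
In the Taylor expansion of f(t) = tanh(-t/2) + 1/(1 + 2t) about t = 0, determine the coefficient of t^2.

4

Expand each term separately and add.
f(0) = 1
f′(0) = -5/2
f′′(0) = 8
So c_2 = f′′(0)/2! = 4.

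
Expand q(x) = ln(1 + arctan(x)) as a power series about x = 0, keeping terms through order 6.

-4*x^6/45 + x^5/15 + x^4/12 - x^2/2 + x

Plug the Maclaurin series of the inner function into that of the outer and collect terms.
[x^0] = 0;  [x^1] = 1;  [x^2] = -1/2;  [x^3] = 0;  [x^4] = 1/12;  [x^5] = 1/15;  [x^6] = -4/45.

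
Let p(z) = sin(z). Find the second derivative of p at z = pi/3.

Apply the Taylor formula c_k = f^(k)(a)/k!.
The coefficient of (z - pi/3)^2 in the expansion is -sqrt(3)/4, so p′′(pi/3) = 2! * (-sqrt(3)/4) = -sqrt(3)/2.

-sqrt(3)/2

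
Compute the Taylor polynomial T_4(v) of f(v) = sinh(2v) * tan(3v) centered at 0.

22*v^4 + 6*v^2

Expand each factor separately, then convolve coefficients.
f(0) = 0
f′(0) = 0
f′′(0) = 12
f′′′(0) = 0
f^(4)(0) = 528
Dividing each by k! gives the coefficients c_0, ..., c_4.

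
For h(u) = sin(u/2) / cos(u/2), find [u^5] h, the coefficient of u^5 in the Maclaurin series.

Divide the numerator series by the denominator series (power-series long division).
h(0) = 0
h′(0) = 1/2
h′′(0) = 0
h′′′(0) = 1/4
h^(4)(0) = 0
h^(5)(0) = 1/2
So c_5 = h^(5)(0)/5! = 1/240.

1/240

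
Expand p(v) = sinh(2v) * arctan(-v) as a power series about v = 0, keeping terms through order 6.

-2*v^6/9 - 2*v^4/3 - 2*v^2

Take the Cauchy product of the two expansions.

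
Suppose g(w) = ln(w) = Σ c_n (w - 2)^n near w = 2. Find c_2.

c_2 = g′′(2)/2! = -1/8.

-1/8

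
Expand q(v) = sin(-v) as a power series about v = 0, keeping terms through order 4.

q(0) = 0
q′(0) = -1
q′′(0) = 0
q′′′(0) = 1
q^(4)(0) = 0
Then c_k = q^(k)(0)/k! gives each Taylor coefficient.

v^3/6 - v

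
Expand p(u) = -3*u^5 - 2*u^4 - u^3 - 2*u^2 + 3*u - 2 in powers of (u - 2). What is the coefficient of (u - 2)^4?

-32

p(2) = -140
p′(2) = -321
p′′(2) = -592
p′′′(2) = -822
p^(4)(2) = -768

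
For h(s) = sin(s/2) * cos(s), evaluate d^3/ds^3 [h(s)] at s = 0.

-13/8

Write out both Maclaurin series and multiply, keeping only the needed powers.
The coefficient of s^3 in the expansion is -13/48, so h′′′(0) = 3! * (-13/48) = -13/8.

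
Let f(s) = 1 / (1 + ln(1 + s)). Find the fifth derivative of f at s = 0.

-694

Write 1/(1+u) = 1 - u + u^2 - u^3 + ... and substitute the series for u.
From the series, [s^5] f = -347/60; multiply by 5! = 120 to get -694.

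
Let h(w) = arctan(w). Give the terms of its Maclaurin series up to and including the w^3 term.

-w^3/3 + w

Apply the Taylor formula c_k = f^(k)(a)/k!.
h(0) = 0
h′(0) = 1
h′′(0) = 0
h′′′(0) = -2
Dividing each by k! gives the coefficients c_0, ..., c_3.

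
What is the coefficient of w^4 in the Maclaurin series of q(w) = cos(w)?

1/24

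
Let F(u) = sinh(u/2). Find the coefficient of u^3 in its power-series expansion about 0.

Apply the Taylor formula c_k = f^(k)(a)/k!.
F(0) = 0
F′(0) = 1/2
F′′(0) = 0
F′′′(0) = 1/8
So c_3 = F′′′(0)/3! = 1/48.

1/48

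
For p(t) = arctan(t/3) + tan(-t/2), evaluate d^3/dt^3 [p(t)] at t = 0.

Expand each term separately and add.
From the series, [t^3] p = -35/648; multiply by 3! = 6 to get -35/108.

-35/108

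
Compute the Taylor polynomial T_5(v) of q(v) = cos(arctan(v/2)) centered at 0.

Plug the Maclaurin series of the inner function into that of the outer and collect terms.

3*v^4/128 - v^2/8 + 1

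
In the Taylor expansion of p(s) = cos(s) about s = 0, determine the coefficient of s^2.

-1/2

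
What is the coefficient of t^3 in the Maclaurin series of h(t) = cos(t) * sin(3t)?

Multiply the two series term by term and collect like powers.
h(0) = 0
h′(0) = 3
h′′(0) = 0
h′′′(0) = -36
Dividing each by k! gives the coefficients c_0, ..., c_3.

-6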